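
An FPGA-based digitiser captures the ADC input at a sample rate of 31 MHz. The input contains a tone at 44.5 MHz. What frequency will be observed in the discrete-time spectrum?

44.5 MHz mod fs = 13.5 MHz.
13.5 MHz ≤ fs/2 = 15.5 MHz, appears at 13.5 MHz.

13.5 MHz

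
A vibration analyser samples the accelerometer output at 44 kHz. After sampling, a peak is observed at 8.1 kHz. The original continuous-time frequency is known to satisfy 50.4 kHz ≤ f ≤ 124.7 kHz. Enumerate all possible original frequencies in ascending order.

Frequencies that alias to 8.1 kHz are k·fs ± 8.1 kHz for integer k ≥ 0.
k=0: 8.1 kHz.
k=1: 35.9 kHz, 52.1 kHz.
k=2: 79.9 kHz, 96.1 kHz.
k=3: 123.9 kHz, 140.1 kHz.
k=4: 167.9 kHz, 184.1 kHz.
Within [50.4 kHz, 124.7 kHz]: 52.1 kHz, 79.9 kHz, 96.1 kHz, 123.9 kHz.

52.1 kHz, 79.9 kHz, 96.1 kHz, 123.9 kHz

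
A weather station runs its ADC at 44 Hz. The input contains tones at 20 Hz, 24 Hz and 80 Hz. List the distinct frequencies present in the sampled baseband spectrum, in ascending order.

fs/2 = 22 Hz.
20 Hz ≤ fs/2 = 22 Hz, passes unchanged.
24 Hz > fs/2 = 22 Hz, folds to fs − 24 Hz = 20 Hz.
80 Hz mod fs = 36 Hz.
36 Hz > fs/2 = 22 Hz, folds to fs − 36 Hz = 8 Hz.
Distinct values: {8 Hz, 20 Hz}.

8 Hz, 20 Hz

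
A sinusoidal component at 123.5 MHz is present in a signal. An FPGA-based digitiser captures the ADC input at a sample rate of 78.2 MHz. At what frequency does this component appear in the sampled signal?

32.9 MHz

123.5 MHz mod fs = 45.3 MHz.
45.3 MHz > fs/2 = 39.1 MHz, folds to fs − 45.3 MHz = 32.9 MHz.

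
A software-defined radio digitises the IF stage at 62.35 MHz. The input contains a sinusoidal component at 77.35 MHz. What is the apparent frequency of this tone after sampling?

77.35 MHz mod fs = 15 MHz.
15 MHz ≤ fs/2 = 31.175 MHz, appears at 15 MHz.

15 MHz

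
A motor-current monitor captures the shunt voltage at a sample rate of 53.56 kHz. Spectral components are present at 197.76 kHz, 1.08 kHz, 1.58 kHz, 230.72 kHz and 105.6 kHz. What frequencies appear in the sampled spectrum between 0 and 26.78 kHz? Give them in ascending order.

1.08 kHz, 1.52 kHz, 1.58 kHz, 16.48 kHz

fs/2 = 26.78 kHz.
197.76 kHz mod fs = 37.08 kHz.
37.08 kHz > fs/2 = 26.78 kHz, folds to fs − 37.08 kHz = 16.48 kHz.
1.08 kHz ≤ fs/2 = 26.78 kHz, passes unchanged.
1.58 kHz ≤ fs/2 = 26.78 kHz, passes unchanged.
230.72 kHz mod fs = 16.48 kHz.
16.48 kHz ≤ fs/2 = 26.78 kHz, appears at 16.48 kHz.
105.6 kHz mod fs = 52.04 kHz.
52.04 kHz > fs/2 = 26.78 kHz, folds to fs − 52.04 kHz = 1.52 kHz.
Distinct values: {1.08 kHz, 1.52 kHz, 1.58 kHz, 16.48 kHz}.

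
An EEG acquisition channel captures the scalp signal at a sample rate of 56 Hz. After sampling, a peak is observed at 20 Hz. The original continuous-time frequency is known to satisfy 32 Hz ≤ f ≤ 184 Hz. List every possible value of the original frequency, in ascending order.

Frequencies that alias to 20 Hz are k·fs ± 20 Hz for integer k ≥ 0.
k=0: 20 Hz.
k=1: 36 Hz, 76 Hz.
k=2: 92 Hz, 132 Hz.
k=3: 148 Hz, 188 Hz.
k=4: 204 Hz, 244 Hz.
Within [32 Hz, 184 Hz]: 36 Hz, 76 Hz, 92 Hz, 132 Hz, 148 Hz.

36 Hz, 76 Hz, 92 Hz, 132 Hz, 148 Hz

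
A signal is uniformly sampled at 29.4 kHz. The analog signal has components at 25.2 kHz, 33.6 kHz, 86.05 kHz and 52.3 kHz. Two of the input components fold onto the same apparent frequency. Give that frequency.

4.2 kHz

fs/2 = 14.7 kHz.
25.2 kHz > fs/2 = 14.7 kHz, folds to fs − 25.2 kHz = 4.2 kHz.
33.6 kHz mod fs = 4.2 kHz.
4.2 kHz ≤ fs/2 = 14.7 kHz, appears at 4.2 kHz.
86.05 kHz mod fs = 27.25 kHz.
27.25 kHz > fs/2 = 14.7 kHz, folds to fs − 27.25 kHz = 2.15 kHz.
52.3 kHz mod fs = 22.9 kHz.
22.9 kHz > fs/2 = 14.7 kHz, folds to fs − 22.9 kHz = 6.5 kHz.
25.2 kHz and 33.6 kHz both map to 4.2 kHz.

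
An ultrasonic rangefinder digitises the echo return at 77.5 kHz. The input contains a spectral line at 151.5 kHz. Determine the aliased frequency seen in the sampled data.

3.5 kHz

151.5 kHz mod fs = 74 kHz.
74 kHz > fs/2 = 38.75 kHz, folds to fs − 74 kHz = 3.5 kHz.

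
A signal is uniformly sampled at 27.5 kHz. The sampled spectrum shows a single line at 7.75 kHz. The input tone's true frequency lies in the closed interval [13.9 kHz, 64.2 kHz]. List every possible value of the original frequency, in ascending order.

19.75 kHz, 35.25 kHz, 47.25 kHz, 62.75 kHz

Frequencies that alias to 7.75 kHz are k·fs ± 7.75 kHz for integer k ≥ 0.
k=0: 7.75 kHz.
k=1: 19.75 kHz, 35.25 kHz.
k=2: 47.25 kHz, 62.75 kHz.
k=3: 74.75 kHz, 90.25 kHz.
Within [13.9 kHz, 64.2 kHz]: 19.75 kHz, 35.25 kHz, 47.25 kHz, 62.75 kHz.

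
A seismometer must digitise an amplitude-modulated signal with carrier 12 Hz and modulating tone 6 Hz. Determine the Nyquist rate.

AM sidebands sit at fc ± fm = 6 Hz and 18 Hz.
Highest-frequency component: 18 Hz.
Nyquist rate = 2 × 18 Hz = 36 Hz.

36 Hz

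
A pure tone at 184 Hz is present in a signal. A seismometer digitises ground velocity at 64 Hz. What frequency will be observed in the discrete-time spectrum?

184 Hz mod fs = 56 Hz.
56 Hz > fs/2 = 32 Hz, folds to fs − 56 Hz = 8 Hz.

8 Hz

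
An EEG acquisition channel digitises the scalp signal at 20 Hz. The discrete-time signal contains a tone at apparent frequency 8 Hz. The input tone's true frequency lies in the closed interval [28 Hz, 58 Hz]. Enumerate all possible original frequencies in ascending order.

28 Hz, 32 Hz, 48 Hz, 52 Hz

Frequencies that alias to 8 Hz are k·fs ± 8 Hz for integer k ≥ 0.
k=0: 8 Hz.
k=1: 12 Hz, 28 Hz.
k=2: 32 Hz, 48 Hz.
k=3: 52 Hz, 68 Hz.
k=4: 72 Hz, 88 Hz.
Within [28 Hz, 58 Hz]: 28 Hz, 32 Hz, 48 Hz, 52 Hz.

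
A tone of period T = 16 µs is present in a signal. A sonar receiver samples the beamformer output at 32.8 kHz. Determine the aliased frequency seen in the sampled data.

T = 16 µs → f = 1/T = 62.5 kHz.
62.5 kHz mod fs = 29.7 kHz.
29.7 kHz > fs/2 = 16.4 kHz, folds to fs − 29.7 kHz = 3.1 kHz.

3.1 kHz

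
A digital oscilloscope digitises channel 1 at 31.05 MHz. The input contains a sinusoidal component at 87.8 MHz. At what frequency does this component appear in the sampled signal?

5.35 MHz

87.8 MHz mod fs = 25.7 MHz.
25.7 MHz > fs/2 = 15.525 MHz, folds to fs − 25.7 MHz = 5.35 MHz.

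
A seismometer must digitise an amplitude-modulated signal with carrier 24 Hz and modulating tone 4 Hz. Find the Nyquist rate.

56 Hz

AM sidebands sit at fc ± fm = 20 Hz and 28 Hz.
Highest-frequency component: 28 Hz.
Nyquist rate = 2 × 28 Hz = 56 Hz.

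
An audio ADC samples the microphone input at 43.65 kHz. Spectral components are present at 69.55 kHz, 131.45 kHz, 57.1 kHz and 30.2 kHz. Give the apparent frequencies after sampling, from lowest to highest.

fs/2 = 21.825 kHz.
69.55 kHz mod fs = 25.9 kHz.
25.9 kHz > fs/2 = 21.825 kHz, folds to fs − 25.9 kHz = 17.75 kHz.
131.45 kHz mod fs = 0.5 kHz.
0.5 kHz ≤ fs/2 = 21.825 kHz, appears at 0.5 kHz.
57.1 kHz mod fs = 13.45 kHz.
13.45 kHz ≤ fs/2 = 21.825 kHz, appears at 13.45 kHz.
30.2 kHz > fs/2 = 21.825 kHz, folds to fs − 30.2 kHz = 13.45 kHz.
Distinct values: {0.5 kHz, 13.45 kHz, 17.75 kHz}.

0.5 kHz, 13.45 kHz, 17.75 kHz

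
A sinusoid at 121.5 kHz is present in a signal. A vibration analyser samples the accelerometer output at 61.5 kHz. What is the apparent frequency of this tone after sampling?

1.5 kHz

121.5 kHz mod fs = 60 kHz.
60 kHz > fs/2 = 30.75 kHz, folds to fs − 60 kHz = 1.5 kHz.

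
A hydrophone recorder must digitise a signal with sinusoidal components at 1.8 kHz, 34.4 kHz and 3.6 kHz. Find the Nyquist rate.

Highest-frequency component: 34.4 kHz.
Nyquist rate = 2 × 34.4 kHz = 68.8 kHz.

68.8 kHz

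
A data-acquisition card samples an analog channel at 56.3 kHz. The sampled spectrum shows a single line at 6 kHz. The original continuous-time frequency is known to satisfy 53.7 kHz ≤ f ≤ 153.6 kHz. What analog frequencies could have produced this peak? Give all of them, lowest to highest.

62.3 kHz, 106.6 kHz, 118.6 kHz

Frequencies that alias to 6 kHz are k·fs ± 6 kHz for integer k ≥ 0.
k=0: 6 kHz.
k=1: 50.3 kHz, 62.3 kHz.
k=2: 106.6 kHz, 118.6 kHz.
k=3: 162.9 kHz, 174.9 kHz.
Within [53.7 kHz, 153.6 kHz]: 62.3 kHz, 106.6 kHz, 118.6 kHz.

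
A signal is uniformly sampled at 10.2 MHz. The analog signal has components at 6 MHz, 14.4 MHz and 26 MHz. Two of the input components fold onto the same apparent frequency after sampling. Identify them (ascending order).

6 MHz, 14.4 MHz

fs/2 = 5.1 MHz.
6 MHz > fs/2 = 5.1 MHz, folds to fs − 6 MHz = 4.2 MHz.
14.4 MHz mod fs = 4.2 MHz.
4.2 MHz ≤ fs/2 = 5.1 MHz, appears at 4.2 MHz.
26 MHz mod fs = 5.6 MHz.
5.6 MHz > fs/2 = 5.1 MHz, folds to fs − 5.6 MHz = 4.6 MHz.
6 MHz and 14.4 MHz both map to 4.2 MHz.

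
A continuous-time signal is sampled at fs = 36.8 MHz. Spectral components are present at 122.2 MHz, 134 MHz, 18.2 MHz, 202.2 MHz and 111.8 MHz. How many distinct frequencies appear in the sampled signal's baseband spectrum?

fs/2 = 18.4 MHz.
122.2 MHz mod fs = 11.8 MHz.
11.8 MHz ≤ fs/2 = 18.4 MHz, appears at 11.8 MHz.
134 MHz mod fs = 23.6 MHz.
23.6 MHz > fs/2 = 18.4 MHz, folds to fs − 23.6 MHz = 13.2 MHz.
18.2 MHz ≤ fs/2 = 18.4 MHz, passes unchanged.
202.2 MHz mod fs = 18.2 MHz.
18.2 MHz ≤ fs/2 = 18.4 MHz, appears at 18.2 MHz.
111.8 MHz mod fs = 1.4 MHz.
1.4 MHz ≤ fs/2 = 18.4 MHz, appears at 1.4 MHz.
Distinct values: {1.4 MHz, 11.8 MHz, 13.2 MHz, 18.2 MHz} → 4.

4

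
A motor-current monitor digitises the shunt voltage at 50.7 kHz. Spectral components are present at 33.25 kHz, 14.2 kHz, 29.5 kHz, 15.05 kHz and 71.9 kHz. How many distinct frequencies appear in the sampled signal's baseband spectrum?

fs/2 = 25.35 kHz.
33.25 kHz > fs/2 = 25.35 kHz, folds to fs − 33.25 kHz = 17.45 kHz.
14.2 kHz ≤ fs/2 = 25.35 kHz, passes unchanged.
29.5 kHz > fs/2 = 25.35 kHz, folds to fs − 29.5 kHz = 21.2 kHz.
15.05 kHz ≤ fs/2 = 25.35 kHz, passes unchanged.
71.9 kHz mod fs = 21.2 kHz.
21.2 kHz ≤ fs/2 = 25.35 kHz, appears at 21.2 kHz.
Distinct values: {14.2 kHz, 15.05 kHz, 17.45 kHz, 21.2 kHz} → 4.

4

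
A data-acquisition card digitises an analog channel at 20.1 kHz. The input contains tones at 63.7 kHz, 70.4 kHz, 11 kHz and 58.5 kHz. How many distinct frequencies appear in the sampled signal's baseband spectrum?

4

fs/2 = 10.05 kHz.
63.7 kHz mod fs = 3.4 kHz.
3.4 kHz ≤ fs/2 = 10.05 kHz, appears at 3.4 kHz.
70.4 kHz mod fs = 10.1 kHz.
10.1 kHz > fs/2 = 10.05 kHz, folds to fs − 10.1 kHz = 10 kHz.
11 kHz > fs/2 = 10.05 kHz, folds to fs − 11 kHz = 9.1 kHz.
58.5 kHz mod fs = 18.3 kHz.
18.3 kHz > fs/2 = 10.05 kHz, folds to fs − 18.3 kHz = 1.8 kHz.
Distinct values: {1.8 kHz, 3.4 kHz, 9.1 kHz, 10 kHz} → 4.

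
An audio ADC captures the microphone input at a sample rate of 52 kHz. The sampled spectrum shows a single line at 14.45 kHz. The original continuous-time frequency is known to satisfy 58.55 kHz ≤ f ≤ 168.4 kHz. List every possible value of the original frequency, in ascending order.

66.45 kHz, 89.55 kHz, 118.45 kHz, 141.55 kHz

Frequencies that alias to 14.45 kHz are k·fs ± 14.45 kHz for integer k ≥ 0.
k=0: 14.45 kHz.
k=1: 37.55 kHz, 66.45 kHz.
k=2: 89.55 kHz, 118.45 kHz.
k=3: 141.55 kHz, 170.45 kHz.
k=4: 193.55 kHz, 222.45 kHz.
Within [58.55 kHz, 168.4 kHz]: 66.45 kHz, 89.55 kHz, 118.45 kHz, 141.55 kHz.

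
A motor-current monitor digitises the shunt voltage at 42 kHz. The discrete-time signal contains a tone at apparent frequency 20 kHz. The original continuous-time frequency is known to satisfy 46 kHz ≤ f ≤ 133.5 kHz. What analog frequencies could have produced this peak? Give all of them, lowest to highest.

62 kHz, 64 kHz, 104 kHz, 106 kHz

Frequencies that alias to 20 kHz are k·fs ± 20 kHz for integer k ≥ 0.
k=0: 20 kHz.
k=1: 22 kHz, 62 kHz.
k=2: 64 kHz, 104 kHz.
k=3: 106 kHz, 146 kHz.
k=4: 148 kHz, 188 kHz.
Within [46 kHz, 133.5 kHz]: 62 kHz, 64 kHz, 104 kHz, 106 kHz.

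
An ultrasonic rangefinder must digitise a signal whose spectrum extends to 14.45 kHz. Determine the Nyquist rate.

28.9 kHz

Nyquist rate = 2 × 14.45 kHz = 28.9 kHz.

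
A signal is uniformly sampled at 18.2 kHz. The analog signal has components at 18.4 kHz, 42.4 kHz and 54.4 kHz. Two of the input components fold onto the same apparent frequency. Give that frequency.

fs/2 = 9.1 kHz.
18.4 kHz mod fs = 0.2 kHz.
0.2 kHz ≤ fs/2 = 9.1 kHz, appears at 0.2 kHz.
42.4 kHz mod fs = 6 kHz.
6 kHz ≤ fs/2 = 9.1 kHz, appears at 6 kHz.
54.4 kHz mod fs = 18 kHz.
18 kHz > fs/2 = 9.1 kHz, folds to fs − 18 kHz = 0.2 kHz.
18.4 kHz and 54.4 kHz both map to 0.2 kHz.

0.2 kHz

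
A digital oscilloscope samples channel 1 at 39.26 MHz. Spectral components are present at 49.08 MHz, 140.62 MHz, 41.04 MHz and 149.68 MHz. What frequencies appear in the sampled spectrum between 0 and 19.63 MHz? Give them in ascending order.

1.78 MHz, 7.36 MHz, 9.82 MHz, 16.42 MHz

fs/2 = 19.63 MHz.
49.08 MHz mod fs = 9.82 MHz.
9.82 MHz ≤ fs/2 = 19.63 MHz, appears at 9.82 MHz.
140.62 MHz mod fs = 22.84 MHz.
22.84 MHz > fs/2 = 19.63 MHz, folds to fs − 22.84 MHz = 16.42 MHz.
41.04 MHz mod fs = 1.78 MHz.
1.78 MHz ≤ fs/2 = 19.63 MHz, appears at 1.78 MHz.
149.68 MHz mod fs = 31.9 MHz.
31.9 MHz > fs/2 = 19.63 MHz, folds to fs − 31.9 MHz = 7.36 MHz.
Distinct values: {1.78 MHz, 7.36 MHz, 9.82 MHz, 16.42 MHz}.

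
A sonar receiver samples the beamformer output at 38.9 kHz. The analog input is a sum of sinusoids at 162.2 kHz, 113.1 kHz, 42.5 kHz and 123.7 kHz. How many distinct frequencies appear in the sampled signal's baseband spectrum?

3

fs/2 = 19.45 kHz.
162.2 kHz mod fs = 6.6 kHz.
6.6 kHz ≤ fs/2 = 19.45 kHz, appears at 6.6 kHz.
113.1 kHz mod fs = 35.3 kHz.
35.3 kHz > fs/2 = 19.45 kHz, folds to fs − 35.3 kHz = 3.6 kHz.
42.5 kHz mod fs = 3.6 kHz.
3.6 kHz ≤ fs/2 = 19.45 kHz, appears at 3.6 kHz.
123.7 kHz mod fs = 7 kHz.
7 kHz ≤ fs/2 = 19.45 kHz, appears at 7 kHz.
Distinct values: {3.6 kHz, 6.6 kHz, 7 kHz} → 3.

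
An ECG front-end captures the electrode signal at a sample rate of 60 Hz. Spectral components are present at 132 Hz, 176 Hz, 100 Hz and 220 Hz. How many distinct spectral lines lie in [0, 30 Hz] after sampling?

3

fs/2 = 30 Hz.
132 Hz mod fs = 12 Hz.
12 Hz ≤ fs/2 = 30 Hz, appears at 12 Hz.
176 Hz mod fs = 56 Hz.
56 Hz > fs/2 = 30 Hz, folds to fs − 56 Hz = 4 Hz.
100 Hz mod fs = 40 Hz.
40 Hz > fs/2 = 30 Hz, folds to fs − 40 Hz = 20 Hz.
220 Hz mod fs = 40 Hz.
40 Hz > fs/2 = 30 Hz, folds to fs − 40 Hz = 20 Hz.
Distinct values: {4 Hz, 12 Hz, 20 Hz} → 3.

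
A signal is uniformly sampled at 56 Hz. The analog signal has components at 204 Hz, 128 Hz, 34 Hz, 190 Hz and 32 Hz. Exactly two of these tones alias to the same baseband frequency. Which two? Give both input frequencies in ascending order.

34 Hz, 190 Hz

fs/2 = 28 Hz.
204 Hz mod fs = 36 Hz.
36 Hz > fs/2 = 28 Hz, folds to fs − 36 Hz = 20 Hz.
128 Hz mod fs = 16 Hz.
16 Hz ≤ fs/2 = 28 Hz, appears at 16 Hz.
34 Hz > fs/2 = 28 Hz, folds to fs − 34 Hz = 22 Hz.
190 Hz mod fs = 22 Hz.
22 Hz ≤ fs/2 = 28 Hz, appears at 22 Hz.
32 Hz > fs/2 = 28 Hz, folds to fs − 32 Hz = 24 Hz.
34 Hz and 190 Hz both map to 22 Hz.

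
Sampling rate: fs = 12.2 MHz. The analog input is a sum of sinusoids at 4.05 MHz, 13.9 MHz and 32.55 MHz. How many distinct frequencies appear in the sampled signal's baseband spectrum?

fs/2 = 6.1 MHz.
4.05 MHz ≤ fs/2 = 6.1 MHz, passes unchanged.
13.9 MHz mod fs = 1.7 MHz.
1.7 MHz ≤ fs/2 = 6.1 MHz, appears at 1.7 MHz.
32.55 MHz mod fs = 8.15 MHz.
8.15 MHz > fs/2 = 6.1 MHz, folds to fs − 8.15 MHz = 4.05 MHz.
Distinct values: {1.7 MHz, 4.05 MHz} → 2.

2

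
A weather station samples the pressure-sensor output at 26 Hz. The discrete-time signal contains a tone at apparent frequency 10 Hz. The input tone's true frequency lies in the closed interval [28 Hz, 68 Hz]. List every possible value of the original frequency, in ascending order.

Frequencies that alias to 10 Hz are k·fs ± 10 Hz for integer k ≥ 0.
k=0: 10 Hz.
k=1: 16 Hz, 36 Hz.
k=2: 42 Hz, 62 Hz.
k=3: 68 Hz, 88 Hz.
k=4: 94 Hz, 114 Hz.
Within [28 Hz, 68 Hz]: 36 Hz, 42 Hz, 62 Hz, 68 Hz.

36 Hz, 42 Hz, 62 Hz, 68 Hz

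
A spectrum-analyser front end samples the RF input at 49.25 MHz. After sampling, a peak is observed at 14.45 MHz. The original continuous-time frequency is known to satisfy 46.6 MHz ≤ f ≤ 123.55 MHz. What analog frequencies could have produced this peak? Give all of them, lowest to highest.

Frequencies that alias to 14.45 MHz are k·fs ± 14.45 MHz for integer k ≥ 0.
k=0: 14.45 MHz.
k=1: 34.8 MHz, 63.7 MHz.
k=2: 84.05 MHz, 112.95 MHz.
k=3: 133.3 MHz, 162.2 MHz.
Within [46.6 MHz, 123.55 MHz]: 63.7 MHz, 84.05 MHz, 112.95 MHz.

63.7 MHz, 84.05 MHz, 112.95 MHz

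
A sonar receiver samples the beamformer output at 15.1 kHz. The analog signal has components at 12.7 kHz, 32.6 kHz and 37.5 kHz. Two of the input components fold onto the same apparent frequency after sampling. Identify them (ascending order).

fs/2 = 7.55 kHz.
12.7 kHz > fs/2 = 7.55 kHz, folds to fs − 12.7 kHz = 2.4 kHz.
32.6 kHz mod fs = 2.4 kHz.
2.4 kHz ≤ fs/2 = 7.55 kHz, appears at 2.4 kHz.
37.5 kHz mod fs = 7.3 kHz.
7.3 kHz ≤ fs/2 = 7.55 kHz, appears at 7.3 kHz.
12.7 kHz and 32.6 kHz both map to 2.4 kHz.

12.7 kHz, 32.6 kHz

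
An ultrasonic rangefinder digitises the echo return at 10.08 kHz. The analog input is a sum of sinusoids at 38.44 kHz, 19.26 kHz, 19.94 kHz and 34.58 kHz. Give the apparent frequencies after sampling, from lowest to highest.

fs/2 = 5.04 kHz.
38.44 kHz mod fs = 8.2 kHz.
8.2 kHz > fs/2 = 5.04 kHz, folds to fs − 8.2 kHz = 1.88 kHz.
19.26 kHz mod fs = 9.18 kHz.
9.18 kHz > fs/2 = 5.04 kHz, folds to fs − 9.18 kHz = 0.9 kHz.
19.94 kHz mod fs = 9.86 kHz.
9.86 kHz > fs/2 = 5.04 kHz, folds to fs − 9.86 kHz = 0.22 kHz.
34.58 kHz mod fs = 4.34 kHz.
4.34 kHz ≤ fs/2 = 5.04 kHz, appears at 4.34 kHz.
Distinct values: {0.22 kHz, 0.9 kHz, 1.88 kHz, 4.34 kHz}.

0.22 kHz, 0.9 kHz, 1.88 kHz, 4.34 kHz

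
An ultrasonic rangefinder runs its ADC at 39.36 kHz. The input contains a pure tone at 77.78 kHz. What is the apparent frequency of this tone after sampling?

0.94 kHz

77.78 kHz mod fs = 38.42 kHz.
38.42 kHz > fs/2 = 19.68 kHz, folds to fs − 38.42 kHz = 0.94 kHz.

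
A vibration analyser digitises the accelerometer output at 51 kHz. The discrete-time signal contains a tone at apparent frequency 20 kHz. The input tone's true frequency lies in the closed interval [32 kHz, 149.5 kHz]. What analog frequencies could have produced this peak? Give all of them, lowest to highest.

Frequencies that alias to 20 kHz are k·fs ± 20 kHz for integer k ≥ 0.
k=0: 20 kHz.
k=1: 31 kHz, 71 kHz.
k=2: 82 kHz, 122 kHz.
k=3: 133 kHz, 173 kHz.
k=4: 184 kHz, 224 kHz.
Within [32 kHz, 149.5 kHz]: 71 kHz, 82 kHz, 122 kHz, 133 kHz.

71 kHz, 82 kHz, 122 kHz, 133 kHz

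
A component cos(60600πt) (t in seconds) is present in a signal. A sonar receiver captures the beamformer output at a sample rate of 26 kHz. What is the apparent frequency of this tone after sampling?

4.3 kHz

ω = 60600π rad/s → f = ω/(2π) = 30300 Hz = 30.3 kHz.
30.3 kHz mod fs = 4.3 kHz.
4.3 kHz ≤ fs/2 = 13 kHz, appears at 4.3 kHz.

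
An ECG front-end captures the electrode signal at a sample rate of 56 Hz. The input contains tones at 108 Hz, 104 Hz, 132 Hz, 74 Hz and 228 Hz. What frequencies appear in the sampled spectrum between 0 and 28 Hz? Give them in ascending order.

fs/2 = 28 Hz.
108 Hz mod fs = 52 Hz.
52 Hz > fs/2 = 28 Hz, folds to fs − 52 Hz = 4 Hz.
104 Hz mod fs = 48 Hz.
48 Hz > fs/2 = 28 Hz, folds to fs − 48 Hz = 8 Hz.
132 Hz mod fs = 20 Hz.
20 Hz ≤ fs/2 = 28 Hz, appears at 20 Hz.
74 Hz mod fs = 18 Hz.
18 Hz ≤ fs/2 = 28 Hz, appears at 18 Hz.
228 Hz mod fs = 4 Hz.
4 Hz ≤ fs/2 = 28 Hz, appears at 4 Hz.
Distinct values: {4 Hz, 8 Hz, 18 Hz, 20 Hz}.

4 Hz, 8 Hz, 18 Hz, 20 Hz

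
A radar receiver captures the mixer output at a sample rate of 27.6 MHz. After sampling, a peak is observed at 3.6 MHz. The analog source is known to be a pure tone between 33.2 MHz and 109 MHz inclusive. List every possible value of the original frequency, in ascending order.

51.6 MHz, 58.8 MHz, 79.2 MHz, 86.4 MHz, 106.8 MHz

Frequencies that alias to 3.6 MHz are k·fs ± 3.6 MHz for integer k ≥ 0.
k=0: 3.6 MHz.
k=1: 24 MHz, 31.2 MHz.
k=2: 51.6 MHz, 58.8 MHz.
k=3: 79.2 MHz, 86.4 MHz.
k=4: 106.8 MHz, 114 MHz.
k=5: 134.4 MHz, 141.6 MHz.
Within [33.2 MHz, 109 MHz]: 51.6 MHz, 58.8 MHz, 79.2 MHz, 86.4 MHz, 106.8 MHz.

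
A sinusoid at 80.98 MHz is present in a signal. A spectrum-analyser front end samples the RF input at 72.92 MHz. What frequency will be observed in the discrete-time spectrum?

80.98 MHz mod fs = 8.06 MHz.
8.06 MHz ≤ fs/2 = 36.46 MHz, appears at 8.06 MHz.

8.06 MHz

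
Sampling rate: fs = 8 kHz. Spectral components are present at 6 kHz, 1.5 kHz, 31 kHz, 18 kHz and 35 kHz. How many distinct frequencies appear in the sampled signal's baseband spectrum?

4

fs/2 = 4 kHz.
6 kHz > fs/2 = 4 kHz, folds to fs − 6 kHz = 2 kHz.
1.5 kHz ≤ fs/2 = 4 kHz, passes unchanged.
31 kHz mod fs = 7 kHz.
7 kHz > fs/2 = 4 kHz, folds to fs − 7 kHz = 1 kHz.
18 kHz mod fs = 2 kHz.
2 kHz ≤ fs/2 = 4 kHz, appears at 2 kHz.
35 kHz mod fs = 3 kHz.
3 kHz ≤ fs/2 = 4 kHz, appears at 3 kHz.
Distinct values: {1 kHz, 1.5 kHz, 2 kHz, 3 kHz} → 4.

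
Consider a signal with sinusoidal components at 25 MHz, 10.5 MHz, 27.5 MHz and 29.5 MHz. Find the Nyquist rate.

59 MHz

Highest-frequency component: 29.5 MHz.
Nyquist rate = 2 × 29.5 MHz = 59 MHz.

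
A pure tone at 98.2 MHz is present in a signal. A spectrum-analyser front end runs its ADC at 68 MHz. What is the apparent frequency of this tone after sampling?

30.2 MHz

98.2 MHz mod fs = 30.2 MHz.
30.2 MHz ≤ fs/2 = 34 MHz, appears at 30.2 MHz.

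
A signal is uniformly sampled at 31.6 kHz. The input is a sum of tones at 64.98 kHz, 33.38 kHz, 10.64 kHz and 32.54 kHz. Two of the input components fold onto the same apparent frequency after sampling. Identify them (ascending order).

33.38 kHz, 64.98 kHz

fs/2 = 15.8 kHz.
64.98 kHz mod fs = 1.78 kHz.
1.78 kHz ≤ fs/2 = 15.8 kHz, appears at 1.78 kHz.
33.38 kHz mod fs = 1.78 kHz.
1.78 kHz ≤ fs/2 = 15.8 kHz, appears at 1.78 kHz.
10.64 kHz ≤ fs/2 = 15.8 kHz, passes unchanged.
32.54 kHz mod fs = 0.94 kHz.
0.94 kHz ≤ fs/2 = 15.8 kHz, appears at 0.94 kHz.
33.38 kHz and 64.98 kHz both map to 1.78 kHz.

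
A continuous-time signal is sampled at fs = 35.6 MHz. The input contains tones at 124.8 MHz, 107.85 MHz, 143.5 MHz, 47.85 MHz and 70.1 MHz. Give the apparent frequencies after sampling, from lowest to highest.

1.05 MHz, 1.1 MHz, 12.25 MHz, 17.6 MHz

fs/2 = 17.8 MHz.
124.8 MHz mod fs = 18 MHz.
18 MHz > fs/2 = 17.8 MHz, folds to fs − 18 MHz = 17.6 MHz.
107.85 MHz mod fs = 1.05 MHz.
1.05 MHz ≤ fs/2 = 17.8 MHz, appears at 1.05 MHz.
143.5 MHz mod fs = 1.1 MHz.
1.1 MHz ≤ fs/2 = 17.8 MHz, appears at 1.1 MHz.
47.85 MHz mod fs = 12.25 MHz.
12.25 MHz ≤ fs/2 = 17.8 MHz, appears at 12.25 MHz.
70.1 MHz mod fs = 34.5 MHz.
34.5 MHz > fs/2 = 17.8 MHz, folds to fs − 34.5 MHz = 1.1 MHz.
Distinct values: {1.05 MHz, 1.1 MHz, 12.25 MHz, 17.6 MHz}.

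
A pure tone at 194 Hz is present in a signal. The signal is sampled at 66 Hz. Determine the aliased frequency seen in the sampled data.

4 Hz

194 Hz mod fs = 62 Hz.
62 Hz > fs/2 = 33 Hz, folds to fs − 62 Hz = 4 Hz.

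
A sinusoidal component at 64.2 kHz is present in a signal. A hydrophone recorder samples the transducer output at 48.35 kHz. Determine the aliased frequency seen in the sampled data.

64.2 kHz mod fs = 15.85 kHz.
15.85 kHz ≤ fs/2 = 24.175 kHz, appears at 15.85 kHz.

15.85 kHz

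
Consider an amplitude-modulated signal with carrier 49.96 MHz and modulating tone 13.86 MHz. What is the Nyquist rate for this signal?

AM sidebands sit at fc ± fm = 36.1 MHz and 63.82 MHz.
Highest-frequency component: 63.82 MHz.
Nyquist rate = 2 × 63.82 MHz = 127.64 MHz.

127.64 MHz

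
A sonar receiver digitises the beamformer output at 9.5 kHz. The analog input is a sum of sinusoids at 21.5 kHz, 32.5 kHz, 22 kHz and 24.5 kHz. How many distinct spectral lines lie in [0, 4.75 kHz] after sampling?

3

fs/2 = 4.75 kHz.
21.5 kHz mod fs = 2.5 kHz.
2.5 kHz ≤ fs/2 = 4.75 kHz, appears at 2.5 kHz.
32.5 kHz mod fs = 4 kHz.
4 kHz ≤ fs/2 = 4.75 kHz, appears at 4 kHz.
22 kHz mod fs = 3 kHz.
3 kHz ≤ fs/2 = 4.75 kHz, appears at 3 kHz.
24.5 kHz mod fs = 5.5 kHz.
5.5 kHz > fs/2 = 4.75 kHz, folds to fs − 5.5 kHz = 4 kHz.
Distinct values: {2.5 kHz, 3 kHz, 4 kHz} → 3.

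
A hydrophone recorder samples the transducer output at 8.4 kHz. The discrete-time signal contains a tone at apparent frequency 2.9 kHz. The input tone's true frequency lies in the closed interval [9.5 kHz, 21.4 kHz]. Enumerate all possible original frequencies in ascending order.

Frequencies that alias to 2.9 kHz are k·fs ± 2.9 kHz for integer k ≥ 0.
k=0: 2.9 kHz.
k=1: 5.5 kHz, 11.3 kHz.
k=2: 13.9 kHz, 19.7 kHz.
k=3: 22.3 kHz, 28.1 kHz.
Within [9.5 kHz, 21.4 kHz]: 11.3 kHz, 13.9 kHz, 19.7 kHz.

11.3 kHz, 13.9 kHz, 19.7 kHz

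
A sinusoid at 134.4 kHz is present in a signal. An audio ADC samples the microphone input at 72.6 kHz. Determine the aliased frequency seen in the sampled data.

134.4 kHz mod fs = 61.8 kHz.
61.8 kHz > fs/2 = 36.3 kHz, folds to fs − 61.8 kHz = 10.8 kHz.

10.8 kHz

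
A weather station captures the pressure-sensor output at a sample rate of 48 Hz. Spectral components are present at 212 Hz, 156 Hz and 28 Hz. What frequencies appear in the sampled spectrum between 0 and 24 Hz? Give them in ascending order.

fs/2 = 24 Hz.
212 Hz mod fs = 20 Hz.
20 Hz ≤ fs/2 = 24 Hz, appears at 20 Hz.
156 Hz mod fs = 12 Hz.
12 Hz ≤ fs/2 = 24 Hz, appears at 12 Hz.
28 Hz > fs/2 = 24 Hz, folds to fs − 28 Hz = 20 Hz.
Distinct values: {12 Hz, 20 Hz}.

12 Hz, 20 Hz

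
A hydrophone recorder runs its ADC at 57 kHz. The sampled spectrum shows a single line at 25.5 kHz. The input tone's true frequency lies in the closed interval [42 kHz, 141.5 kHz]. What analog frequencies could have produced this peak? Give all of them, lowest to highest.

Frequencies that alias to 25.5 kHz are k·fs ± 25.5 kHz for integer k ≥ 0.
k=0: 25.5 kHz.
k=1: 31.5 kHz, 82.5 kHz.
k=2: 88.5 kHz, 139.5 kHz.
k=3: 145.5 kHz, 196.5 kHz.
Within [42 kHz, 141.5 kHz]: 82.5 kHz, 88.5 kHz, 139.5 kHz.

82.5 kHz, 88.5 kHz, 139.5 kHz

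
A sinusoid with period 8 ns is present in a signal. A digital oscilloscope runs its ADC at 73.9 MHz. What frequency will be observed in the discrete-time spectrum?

22.8 MHz

T = 8 ns → f = 1/T = 125 MHz.
125 MHz mod fs = 51.1 MHz.
51.1 MHz > fs/2 = 36.95 MHz, folds to fs − 51.1 MHz = 22.8 MHz.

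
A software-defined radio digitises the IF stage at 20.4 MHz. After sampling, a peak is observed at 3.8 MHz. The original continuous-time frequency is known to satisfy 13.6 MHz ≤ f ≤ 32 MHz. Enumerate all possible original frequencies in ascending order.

Frequencies that alias to 3.8 MHz are k·fs ± 3.8 MHz for integer k ≥ 0.
k=0: 3.8 MHz.
k=1: 16.6 MHz, 24.2 MHz.
k=2: 37 MHz, 44.6 MHz.
Within [13.6 MHz, 32 MHz]: 16.6 MHz, 24.2 MHz.

16.6 MHz, 24.2 MHz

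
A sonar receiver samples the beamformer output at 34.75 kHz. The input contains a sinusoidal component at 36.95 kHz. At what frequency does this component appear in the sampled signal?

2.2 kHz

36.95 kHz mod fs = 2.2 kHz.
2.2 kHz ≤ fs/2 = 17.375 kHz, appears at 2.2 kHz.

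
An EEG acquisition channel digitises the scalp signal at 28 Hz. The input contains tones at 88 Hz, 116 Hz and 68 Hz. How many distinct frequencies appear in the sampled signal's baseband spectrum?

fs/2 = 14 Hz.
88 Hz mod fs = 4 Hz.
4 Hz ≤ fs/2 = 14 Hz, appears at 4 Hz.
116 Hz mod fs = 4 Hz.
4 Hz ≤ fs/2 = 14 Hz, appears at 4 Hz.
68 Hz mod fs = 12 Hz.
12 Hz ≤ fs/2 = 14 Hz, appears at 12 Hz.
Distinct values: {4 Hz, 12 Hz} → 2.

2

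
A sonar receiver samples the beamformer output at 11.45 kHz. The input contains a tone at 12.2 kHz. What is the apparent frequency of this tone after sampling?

0.75 kHz

12.2 kHz mod fs = 0.75 kHz.
0.75 kHz ≤ fs/2 = 5.725 kHz, appears at 0.75 kHz.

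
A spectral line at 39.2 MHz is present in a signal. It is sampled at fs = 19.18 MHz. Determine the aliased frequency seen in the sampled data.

0.84 MHz

39.2 MHz mod fs = 0.84 MHz.
0.84 MHz ≤ fs/2 = 9.59 MHz, appears at 0.84 MHz.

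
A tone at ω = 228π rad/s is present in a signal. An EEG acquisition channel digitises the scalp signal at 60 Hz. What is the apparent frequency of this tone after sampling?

6 Hz

ω = 228π rad/s → f = ω/(2π) = 114 Hz.
114 Hz mod fs = 54 Hz.
54 Hz > fs/2 = 30 Hz, folds to fs − 54 Hz = 6 Hz.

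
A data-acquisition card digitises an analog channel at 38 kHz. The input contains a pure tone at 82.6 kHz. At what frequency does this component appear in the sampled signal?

6.6 kHz

82.6 kHz mod fs = 6.6 kHz.
6.6 kHz ≤ fs/2 = 19 kHz, appears at 6.6 kHz.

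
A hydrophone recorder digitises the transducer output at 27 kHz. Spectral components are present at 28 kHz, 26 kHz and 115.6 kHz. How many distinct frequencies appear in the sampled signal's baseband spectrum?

fs/2 = 13.5 kHz.
28 kHz mod fs = 1 kHz.
1 kHz ≤ fs/2 = 13.5 kHz, appears at 1 kHz.
26 kHz > fs/2 = 13.5 kHz, folds to fs − 26 kHz = 1 kHz.
115.6 kHz mod fs = 7.6 kHz.
7.6 kHz ≤ fs/2 = 13.5 kHz, appears at 7.6 kHz.
Distinct values: {1 kHz, 7.6 kHz} → 2.

2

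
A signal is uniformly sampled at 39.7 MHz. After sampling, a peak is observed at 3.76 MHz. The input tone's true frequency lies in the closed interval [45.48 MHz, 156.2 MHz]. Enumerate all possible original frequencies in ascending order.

75.64 MHz, 83.16 MHz, 115.34 MHz, 122.86 MHz, 155.04 MHz

Frequencies that alias to 3.76 MHz are k·fs ± 3.76 MHz for integer k ≥ 0.
k=0: 3.76 MHz.
k=1: 35.94 MHz, 43.46 MHz.
k=2: 75.64 MHz, 83.16 MHz.
k=3: 115.34 MHz, 122.86 MHz.
k=4: 155.04 MHz, 162.56 MHz.
k=5: 194.74 MHz, 202.26 MHz.
Within [45.48 MHz, 156.2 MHz]: 75.64 MHz, 83.16 MHz, 115.34 MHz, 122.86 MHz, 155.04 MHz.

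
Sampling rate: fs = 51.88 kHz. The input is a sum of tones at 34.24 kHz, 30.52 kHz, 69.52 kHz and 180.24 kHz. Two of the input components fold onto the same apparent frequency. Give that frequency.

fs/2 = 25.94 kHz.
34.24 kHz > fs/2 = 25.94 kHz, folds to fs − 34.24 kHz = 17.64 kHz.
30.52 kHz > fs/2 = 25.94 kHz, folds to fs − 30.52 kHz = 21.36 kHz.
69.52 kHz mod fs = 17.64 kHz.
17.64 kHz ≤ fs/2 = 25.94 kHz, appears at 17.64 kHz.
180.24 kHz mod fs = 24.6 kHz.
24.6 kHz ≤ fs/2 = 25.94 kHz, appears at 24.6 kHz.
34.24 kHz and 69.52 kHz both map to 17.64 kHz.

17.64 kHz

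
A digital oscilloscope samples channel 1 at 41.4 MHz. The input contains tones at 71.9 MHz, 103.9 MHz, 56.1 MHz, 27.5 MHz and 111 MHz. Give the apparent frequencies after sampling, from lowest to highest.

fs/2 = 20.7 MHz.
71.9 MHz mod fs = 30.5 MHz.
30.5 MHz > fs/2 = 20.7 MHz, folds to fs − 30.5 MHz = 10.9 MHz.
103.9 MHz mod fs = 21.1 MHz.
21.1 MHz > fs/2 = 20.7 MHz, folds to fs − 21.1 MHz = 20.3 MHz.
56.1 MHz mod fs = 14.7 MHz.
14.7 MHz ≤ fs/2 = 20.7 MHz, appears at 14.7 MHz.
27.5 MHz > fs/2 = 20.7 MHz, folds to fs − 27.5 MHz = 13.9 MHz.
111 MHz mod fs = 28.2 MHz.
28.2 MHz > fs/2 = 20.7 MHz, folds to fs − 28.2 MHz = 13.2 MHz.
Distinct values: {10.9 MHz, 13.2 MHz, 13.9 MHz, 14.7 MHz, 20.3 MHz}.

10.9 MHz, 13.2 MHz, 13.9 MHz, 14.7 MHz, 20.3 MHz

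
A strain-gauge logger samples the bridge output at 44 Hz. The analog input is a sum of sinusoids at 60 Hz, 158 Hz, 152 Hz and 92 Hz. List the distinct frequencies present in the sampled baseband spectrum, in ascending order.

fs/2 = 22 Hz.
60 Hz mod fs = 16 Hz.
16 Hz ≤ fs/2 = 22 Hz, appears at 16 Hz.
158 Hz mod fs = 26 Hz.
26 Hz > fs/2 = 22 Hz, folds to fs − 26 Hz = 18 Hz.
152 Hz mod fs = 20 Hz.
20 Hz ≤ fs/2 = 22 Hz, appears at 20 Hz.
92 Hz mod fs = 4 Hz.
4 Hz ≤ fs/2 = 22 Hz, appears at 4 Hz.
Distinct values: {4 Hz, 16 Hz, 18 Hz, 20 Hz}.

4 Hz, 16 Hz, 18 Hz, 20 Hz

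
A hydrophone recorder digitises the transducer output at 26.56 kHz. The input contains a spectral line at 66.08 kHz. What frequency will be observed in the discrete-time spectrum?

66.08 kHz mod fs = 12.96 kHz.
12.96 kHz ≤ fs/2 = 13.28 kHz, appears at 12.96 kHz.

12.96 kHz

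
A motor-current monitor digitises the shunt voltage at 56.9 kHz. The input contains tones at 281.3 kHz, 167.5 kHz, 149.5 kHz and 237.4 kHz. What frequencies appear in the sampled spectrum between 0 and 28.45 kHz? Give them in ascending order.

3.2 kHz, 9.8 kHz, 21.2 kHz

fs/2 = 28.45 kHz.
281.3 kHz mod fs = 53.7 kHz.
53.7 kHz > fs/2 = 28.45 kHz, folds to fs − 53.7 kHz = 3.2 kHz.
167.5 kHz mod fs = 53.7 kHz.
53.7 kHz > fs/2 = 28.45 kHz, folds to fs − 53.7 kHz = 3.2 kHz.
149.5 kHz mod fs = 35.7 kHz.
35.7 kHz > fs/2 = 28.45 kHz, folds to fs − 35.7 kHz = 21.2 kHz.
237.4 kHz mod fs = 9.8 kHz.
9.8 kHz ≤ fs/2 = 28.45 kHz, appears at 9.8 kHz.
Distinct values: {3.2 kHz, 9.8 kHz, 21.2 kHz}.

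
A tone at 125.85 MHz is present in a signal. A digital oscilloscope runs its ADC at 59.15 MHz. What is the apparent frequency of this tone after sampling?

125.85 MHz mod fs = 7.55 MHz.
7.55 MHz ≤ fs/2 = 29.575 MHz, appears at 7.55 MHz.

7.55 MHz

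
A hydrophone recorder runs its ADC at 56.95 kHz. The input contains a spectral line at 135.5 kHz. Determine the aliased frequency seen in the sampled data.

21.6 kHz

135.5 kHz mod fs = 21.6 kHz.
21.6 kHz ≤ fs/2 = 28.475 kHz, appears at 21.6 kHz.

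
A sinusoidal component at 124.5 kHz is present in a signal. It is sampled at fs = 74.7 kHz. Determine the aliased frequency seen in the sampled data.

24.9 kHz

124.5 kHz mod fs = 49.8 kHz.
49.8 kHz > fs/2 = 37.35 kHz, folds to fs − 49.8 kHz = 24.9 kHz.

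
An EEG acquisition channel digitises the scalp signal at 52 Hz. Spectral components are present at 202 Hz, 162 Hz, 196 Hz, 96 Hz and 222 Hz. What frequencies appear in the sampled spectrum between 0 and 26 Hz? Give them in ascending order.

6 Hz, 8 Hz, 12 Hz, 14 Hz

fs/2 = 26 Hz.
202 Hz mod fs = 46 Hz.
46 Hz > fs/2 = 26 Hz, folds to fs − 46 Hz = 6 Hz.
162 Hz mod fs = 6 Hz.
6 Hz ≤ fs/2 = 26 Hz, appears at 6 Hz.
196 Hz mod fs = 40 Hz.
40 Hz > fs/2 = 26 Hz, folds to fs − 40 Hz = 12 Hz.
96 Hz mod fs = 44 Hz.
44 Hz > fs/2 = 26 Hz, folds to fs − 44 Hz = 8 Hz.
222 Hz mod fs = 14 Hz.
14 Hz ≤ fs/2 = 26 Hz, appears at 14 Hz.
Distinct values: {6 Hz, 8 Hz, 12 Hz, 14 Hz}.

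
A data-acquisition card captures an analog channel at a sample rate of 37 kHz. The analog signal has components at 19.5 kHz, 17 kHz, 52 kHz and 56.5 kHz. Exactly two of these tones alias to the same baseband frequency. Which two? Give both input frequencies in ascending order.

fs/2 = 18.5 kHz.
19.5 kHz > fs/2 = 18.5 kHz, folds to fs − 19.5 kHz = 17.5 kHz.
17 kHz ≤ fs/2 = 18.5 kHz, passes unchanged.
52 kHz mod fs = 15 kHz.
15 kHz ≤ fs/2 = 18.5 kHz, appears at 15 kHz.
56.5 kHz mod fs = 19.5 kHz.
19.5 kHz > fs/2 = 18.5 kHz, folds to fs − 19.5 kHz = 17.5 kHz.
19.5 kHz and 56.5 kHz both map to 17.5 kHz.

19.5 kHz, 56.5 kHz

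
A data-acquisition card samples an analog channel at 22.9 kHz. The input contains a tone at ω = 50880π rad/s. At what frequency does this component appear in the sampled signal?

2.54 kHz

ω = 50880π rad/s → f = ω/(2π) = 25440 Hz = 25.44 kHz.
25.44 kHz mod fs = 2.54 kHz.
2.54 kHz ≤ fs/2 = 11.45 kHz, appears at 2.54 kHz.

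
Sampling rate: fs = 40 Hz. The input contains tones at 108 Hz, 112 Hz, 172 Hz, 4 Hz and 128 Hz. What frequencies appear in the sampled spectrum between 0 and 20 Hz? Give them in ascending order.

fs/2 = 20 Hz.
108 Hz mod fs = 28 Hz.
28 Hz > fs/2 = 20 Hz, folds to fs − 28 Hz = 12 Hz.
112 Hz mod fs = 32 Hz.
32 Hz > fs/2 = 20 Hz, folds to fs − 32 Hz = 8 Hz.
172 Hz mod fs = 12 Hz.
12 Hz ≤ fs/2 = 20 Hz, appears at 12 Hz.
4 Hz ≤ fs/2 = 20 Hz, passes unchanged.
128 Hz mod fs = 8 Hz.
8 Hz ≤ fs/2 = 20 Hz, appears at 8 Hz.
Distinct values: {4 Hz, 8 Hz, 12 Hz}.

4 Hz, 8 Hz, 12 Hz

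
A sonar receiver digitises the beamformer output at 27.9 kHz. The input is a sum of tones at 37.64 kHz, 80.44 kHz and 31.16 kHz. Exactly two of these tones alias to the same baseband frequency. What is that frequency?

fs/2 = 13.95 kHz.
37.64 kHz mod fs = 9.74 kHz.
9.74 kHz ≤ fs/2 = 13.95 kHz, appears at 9.74 kHz.
80.44 kHz mod fs = 24.64 kHz.
24.64 kHz > fs/2 = 13.95 kHz, folds to fs − 24.64 kHz = 3.26 kHz.
31.16 kHz mod fs = 3.26 kHz.
3.26 kHz ≤ fs/2 = 13.95 kHz, appears at 3.26 kHz.
31.16 kHz and 80.44 kHz both map to 3.26 kHz.

3.26 kHz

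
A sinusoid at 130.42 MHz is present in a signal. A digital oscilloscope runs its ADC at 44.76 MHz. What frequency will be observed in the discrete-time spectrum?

3.86 MHz

130.42 MHz mod fs = 40.9 MHz.
40.9 MHz > fs/2 = 22.38 MHz, folds to fs − 40.9 MHz = 3.86 MHz.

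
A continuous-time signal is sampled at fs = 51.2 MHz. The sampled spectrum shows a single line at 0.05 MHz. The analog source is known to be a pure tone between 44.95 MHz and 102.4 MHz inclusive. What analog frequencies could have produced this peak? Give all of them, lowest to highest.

Frequencies that alias to 0.05 MHz are k·fs ± 0.05 MHz for integer k ≥ 0.
k=0: 0.05 MHz.
k=1: 51.15 MHz, 51.25 MHz.
k=2: 102.35 MHz, 102.45 MHz.
k=3: 153.55 MHz, 153.65 MHz.
Within [44.95 MHz, 102.4 MHz]: 51.15 MHz, 51.25 MHz, 102.35 MHz.

51.15 MHz, 51.25 MHz, 102.35 MHz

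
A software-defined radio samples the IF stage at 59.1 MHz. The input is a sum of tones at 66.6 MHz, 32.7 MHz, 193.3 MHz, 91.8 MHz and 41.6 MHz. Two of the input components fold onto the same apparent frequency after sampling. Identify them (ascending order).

32.7 MHz, 91.8 MHz

fs/2 = 29.55 MHz.
66.6 MHz mod fs = 7.5 MHz.
7.5 MHz ≤ fs/2 = 29.55 MHz, appears at 7.5 MHz.
32.7 MHz > fs/2 = 29.55 MHz, folds to fs − 32.7 MHz = 26.4 MHz.
193.3 MHz mod fs = 16 MHz.
16 MHz ≤ fs/2 = 29.55 MHz, appears at 16 MHz.
91.8 MHz mod fs = 32.7 MHz.
32.7 MHz > fs/2 = 29.55 MHz, folds to fs − 32.7 MHz = 26.4 MHz.
41.6 MHz > fs/2 = 29.55 MHz, folds to fs − 41.6 MHz = 17.5 MHz.
32.7 MHz and 91.8 MHz both map to 26.4 MHz.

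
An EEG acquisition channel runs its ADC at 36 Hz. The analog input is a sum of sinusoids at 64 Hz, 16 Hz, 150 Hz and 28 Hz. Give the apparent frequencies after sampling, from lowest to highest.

6 Hz, 8 Hz, 16 Hz

fs/2 = 18 Hz.
64 Hz mod fs = 28 Hz.
28 Hz > fs/2 = 18 Hz, folds to fs − 28 Hz = 8 Hz.
16 Hz ≤ fs/2 = 18 Hz, passes unchanged.
150 Hz mod fs = 6 Hz.
6 Hz ≤ fs/2 = 18 Hz, appears at 6 Hz.
28 Hz > fs/2 = 18 Hz, folds to fs − 28 Hz = 8 Hz.
Distinct values: {6 Hz, 8 Hz, 16 Hz}.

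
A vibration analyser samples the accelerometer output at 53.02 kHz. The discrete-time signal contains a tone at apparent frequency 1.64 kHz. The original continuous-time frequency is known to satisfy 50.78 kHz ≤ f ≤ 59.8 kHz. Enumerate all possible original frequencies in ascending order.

51.38 kHz, 54.66 kHz

Frequencies that alias to 1.64 kHz are k·fs ± 1.64 kHz for integer k ≥ 0.
k=0: 1.64 kHz.
k=1: 51.38 kHz, 54.66 kHz.
k=2: 104.4 kHz, 107.68 kHz.
Within [50.78 kHz, 59.8 kHz]: 51.38 kHz, 54.66 kHz.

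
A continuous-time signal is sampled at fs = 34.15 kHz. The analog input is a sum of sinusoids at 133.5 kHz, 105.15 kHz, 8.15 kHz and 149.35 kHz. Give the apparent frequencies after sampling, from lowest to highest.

2.7 kHz, 3.1 kHz, 8.15 kHz, 12.75 kHz

fs/2 = 17.075 kHz.
133.5 kHz mod fs = 31.05 kHz.
31.05 kHz > fs/2 = 17.075 kHz, folds to fs − 31.05 kHz = 3.1 kHz.
105.15 kHz mod fs = 2.7 kHz.
2.7 kHz ≤ fs/2 = 17.075 kHz, appears at 2.7 kHz.
8.15 kHz ≤ fs/2 = 17.075 kHz, passes unchanged.
149.35 kHz mod fs = 12.75 kHz.
12.75 kHz ≤ fs/2 = 17.075 kHz, appears at 12.75 kHz.
Distinct values: {2.7 kHz, 3.1 kHz, 8.15 kHz, 12.75 kHz}.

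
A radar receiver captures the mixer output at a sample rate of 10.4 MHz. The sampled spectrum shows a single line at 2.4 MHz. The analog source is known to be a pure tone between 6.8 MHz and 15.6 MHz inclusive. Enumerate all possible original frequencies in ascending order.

8 MHz, 12.8 MHz

Frequencies that alias to 2.4 MHz are k·fs ± 2.4 MHz for integer k ≥ 0.
k=0: 2.4 MHz.
k=1: 8 MHz, 12.8 MHz.
k=2: 18.4 MHz, 23.2 MHz.
Within [6.8 MHz, 15.6 MHz]: 8 MHz, 12.8 MHz.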